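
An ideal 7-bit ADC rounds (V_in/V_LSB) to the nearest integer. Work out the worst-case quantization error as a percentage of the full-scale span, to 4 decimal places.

Rounding → worst-case error = ½ LSB = V_FS/2^8, so 100/256 = 0.390625 % of full scale.

0.3906 %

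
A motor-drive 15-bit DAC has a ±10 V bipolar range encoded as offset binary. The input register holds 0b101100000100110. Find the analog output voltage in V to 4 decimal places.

LSB = 20 V / 2^15 = 0.610 mV.
Code 0b101100000100110 = 22566 decimal.
V_out = (−10) + 22566 × 0.000610352 V = 3.77319 V.

3.7732 V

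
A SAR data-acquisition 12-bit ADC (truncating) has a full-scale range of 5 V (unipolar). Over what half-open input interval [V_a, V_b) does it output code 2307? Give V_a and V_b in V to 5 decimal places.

[2.81616 V, 2.81738 V)

LSB = 5/2^12 = 1.221 mV.
V_a = V_low + 2307·LSB = 2.81616 V; V_b = V_low + 2308·LSB = 2.81738 V.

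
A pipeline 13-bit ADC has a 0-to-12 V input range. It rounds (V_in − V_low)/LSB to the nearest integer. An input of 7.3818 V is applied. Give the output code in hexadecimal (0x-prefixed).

LSB = 12 V / 8192 = 1.465 mV.
Input sits at 5039.309 steps above V_low.
round(5039.309) = 5039.
In hexadecimal (0x-prefixed): 0x13AF.

code 0x13AF (decimal 5039)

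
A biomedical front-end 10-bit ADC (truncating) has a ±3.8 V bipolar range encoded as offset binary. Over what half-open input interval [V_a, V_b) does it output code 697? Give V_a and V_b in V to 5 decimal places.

[1.37305 V, 1.38047 V)

LSB = 7.6/2^10 = 7.422 mV.
V_a = V_low + 697·LSB = 1.37305 V; V_b = V_low + 698·LSB = 1.38047 V.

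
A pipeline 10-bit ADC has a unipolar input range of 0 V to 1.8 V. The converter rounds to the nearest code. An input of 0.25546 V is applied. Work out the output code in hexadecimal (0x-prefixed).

LSB = 1.8 V / 1024 = 1.758 mV.
(V_in − V_low)/LSB = (0.25546 − 0) / 0.00175781 = 145.328.
Round → code 145.
In hexadecimal (0x-prefixed): 0x91.

code 0x91 (decimal 145)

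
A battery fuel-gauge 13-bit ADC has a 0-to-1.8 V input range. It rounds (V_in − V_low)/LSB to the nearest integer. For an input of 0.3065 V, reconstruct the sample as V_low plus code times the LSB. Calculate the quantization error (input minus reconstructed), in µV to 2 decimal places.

One LSB is 1.8 V / 8192 = 219.73 µV.
(0.3065 − 0)/0.000219727 = 1394.9156; round gives code 1395.
V_rec = 0 + 1395·0.000219727 = 0.30651855 V.
Error = 0.3065 − 0.30651855 = -1.85547e-05 V = -18.55 µV.

-18.55 µV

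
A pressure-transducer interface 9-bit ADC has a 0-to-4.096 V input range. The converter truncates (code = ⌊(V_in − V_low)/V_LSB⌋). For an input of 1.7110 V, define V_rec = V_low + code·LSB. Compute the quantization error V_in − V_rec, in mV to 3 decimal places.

LSB = 4.096/2^9 = 8.000 mV.
(V_in − V_low)/LSB = (1.7110 − 0)/0.008 = 213.8750 → code 213 (floor).
V_rec = 0 + 213·0.008 = 1.704 V.
Difference: 0.007 V → 7.000 mV.

7.000 mV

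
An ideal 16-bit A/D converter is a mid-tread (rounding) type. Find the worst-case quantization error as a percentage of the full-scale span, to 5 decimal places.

0.00076 %

Rounding → worst-case error = ½ LSB = V_FS/2^17, so 100/131072 = 0.000762939 % of full scale.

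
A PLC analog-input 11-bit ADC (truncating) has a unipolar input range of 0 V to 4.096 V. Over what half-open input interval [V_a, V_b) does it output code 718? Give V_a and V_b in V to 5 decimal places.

LSB = 4.096/2^11 = 2.000 mV.
V_a = V_low + 718·LSB = 1.436 V; V_b = V_low + 719·LSB = 1.438 V.

[1.43600 V, 1.43800 V)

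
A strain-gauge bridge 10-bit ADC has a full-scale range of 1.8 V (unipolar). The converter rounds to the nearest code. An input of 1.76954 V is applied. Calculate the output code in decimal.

LSB = 1.8 V / 1024 = 1.758 mV.
Input sits at 1006.672 steps above V_low.
Round → code 1007.

code 1007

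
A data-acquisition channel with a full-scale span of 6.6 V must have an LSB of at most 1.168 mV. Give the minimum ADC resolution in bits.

Number of steps required ≥ 6.6 V / 1.168 mV = 5650.68.
Need 2^N ≥ 5650.68; 2^12 = 4096, 2^13 = 8192.
Minimum N = 13.

13 bits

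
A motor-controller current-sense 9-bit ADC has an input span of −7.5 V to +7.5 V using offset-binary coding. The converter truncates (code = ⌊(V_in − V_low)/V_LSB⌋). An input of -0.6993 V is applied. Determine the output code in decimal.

With 512 levels over 15 V, one step is 29.297 mV.
(-0.6993 − (−7.5)) / 0.0292969 = 232.131 LSBs.
Floor → code 232.

code 232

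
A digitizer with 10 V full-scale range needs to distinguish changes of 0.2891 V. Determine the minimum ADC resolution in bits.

6 bits

Number of steps required ≥ 10 V / 0.2891 V = 34.59.
Need 2^N ≥ 34.59; 2^5 = 32, 2^6 = 64.
Minimum N = 6.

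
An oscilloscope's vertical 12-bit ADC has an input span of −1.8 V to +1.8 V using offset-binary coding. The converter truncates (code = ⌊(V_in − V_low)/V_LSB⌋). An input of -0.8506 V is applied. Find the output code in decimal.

Full-scale span = 3.6 V; LSB = 3.6/2^12 = 0.879 mV.
(-0.8506 − (−1.8)) / 0.000878906 = 1080.206 LSBs.
⌊·⌋(1080.206) = 1080.

code 1080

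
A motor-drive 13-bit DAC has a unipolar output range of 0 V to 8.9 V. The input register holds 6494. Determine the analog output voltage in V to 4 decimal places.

LSB = 8.9 V / 2^13 = 1.086 mV.
V_out = 0 + 6494 × 0.00108643 V = 7.05525 V.

7.0552 V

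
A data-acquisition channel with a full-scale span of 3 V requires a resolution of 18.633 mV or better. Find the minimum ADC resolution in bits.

8 bits

Number of steps required ≥ 3 V / 18.633 mV = 161.00.
Need 2^N ≥ 161.00; 2^7 = 128, 2^8 = 256.
Minimum N = 8.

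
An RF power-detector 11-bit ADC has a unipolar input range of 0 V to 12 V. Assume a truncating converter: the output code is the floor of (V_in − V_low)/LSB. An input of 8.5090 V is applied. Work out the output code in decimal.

With 2048 levels over 12 V, one step is 5.859 mV.
Input sits at 1452.203 steps above V_low.
Floor → code 1452.

code 1452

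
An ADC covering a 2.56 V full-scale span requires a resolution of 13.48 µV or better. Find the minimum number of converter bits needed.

18 bits

Number of steps required ≥ 2.56 V / 13.48 µV = 189910.98.
Need 2^N ≥ 189910.98; 2^17 = 131072, 2^18 = 262144.
Minimum N = 18.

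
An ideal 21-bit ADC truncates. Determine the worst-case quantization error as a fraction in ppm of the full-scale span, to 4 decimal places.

0.4768 ppm

Truncating → worst-case error = 1 LSB = V_FS/2^21, so 1e+06/2097152 = 0.476837 ppm of full scale.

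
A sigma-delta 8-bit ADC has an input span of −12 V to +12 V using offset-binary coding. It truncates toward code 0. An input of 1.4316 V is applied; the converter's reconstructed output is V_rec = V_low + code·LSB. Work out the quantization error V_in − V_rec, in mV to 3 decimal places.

25.350 mV

One LSB is 24 V / 256 = 93.750 mV.
Scaled input = 143.2704 LSBs, so code = 143.
Code 143 maps back to (−12) + 143×0.09375 V = 1.40625 V.
Error = 1.4316 − 1.40625 = 0.02535 V = 25.350 mV.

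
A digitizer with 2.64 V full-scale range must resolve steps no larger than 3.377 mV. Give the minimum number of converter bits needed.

Number of steps required ≥ 2.64 V / 3.377 mV = 781.76.
Need 2^N ≥ 781.76; 2^9 = 512, 2^10 = 1024.
Minimum N = 10.

10 bits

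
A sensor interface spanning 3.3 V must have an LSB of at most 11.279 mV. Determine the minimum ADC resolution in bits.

9 bits

Number of steps required ≥ 3.3 V / 11.279 mV = 292.58.
Need 2^N ≥ 292.58; 2^8 = 256, 2^9 = 512.
Minimum N = 9.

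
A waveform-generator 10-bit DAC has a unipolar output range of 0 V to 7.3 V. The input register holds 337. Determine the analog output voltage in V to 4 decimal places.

LSB = 7.3 V / 2^10 = 7.129 mV.
V_out = 0 + 337 × 0.00712891 V = 2.40244 V.

2.4024 V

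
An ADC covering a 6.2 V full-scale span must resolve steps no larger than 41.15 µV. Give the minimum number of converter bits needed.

18 bits

Number of steps required ≥ 6.2 V / 41.15 µV = 150668.29.
Need 2^N ≥ 150668.29; 2^17 = 131072, 2^18 = 262144.
Minimum N = 18.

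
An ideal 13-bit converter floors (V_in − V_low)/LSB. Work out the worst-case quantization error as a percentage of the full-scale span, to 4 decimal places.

Truncating → worst-case error = 1 LSB = V_FS/2^13, so 100/8192 = 0.012207 % of full scale.

0.0122 %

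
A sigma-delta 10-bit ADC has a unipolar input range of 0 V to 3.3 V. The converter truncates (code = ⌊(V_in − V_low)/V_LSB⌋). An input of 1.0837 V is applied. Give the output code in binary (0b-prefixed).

With 1024 levels over 3.3 V, one step is 3.223 mV.
Input sits at 336.275 steps above V_low.
⌊·⌋(336.275) = 336.
In binary (0b-prefixed): 0b101010000.

code 0b101010000 (decimal 336)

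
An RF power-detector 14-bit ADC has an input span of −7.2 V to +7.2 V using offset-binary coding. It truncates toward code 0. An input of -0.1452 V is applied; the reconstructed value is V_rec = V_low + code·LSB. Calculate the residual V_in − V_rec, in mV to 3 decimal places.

One LSB is 14.4 V / 16384 = 0.879 mV.
Scaled input = 8026.7947 LSBs, so code = 8026.
Code 8026 maps back to (−7.2) + 8026×0.000878906 V = -0.14589844 V.
Difference: 0.000698437 V → 0.698 mV.

0.698 mV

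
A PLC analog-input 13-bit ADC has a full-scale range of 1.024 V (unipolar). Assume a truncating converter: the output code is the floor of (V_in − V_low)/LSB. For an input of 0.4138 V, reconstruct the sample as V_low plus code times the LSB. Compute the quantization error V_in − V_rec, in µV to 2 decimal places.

50.00 µV

LSB = 1.024/2^13 = 125.00 µV.
(V_in − V_low)/LSB = (0.4138 − 0)/0.000125 = 3310.4000 → code 3310 (floor).
Code 3310 maps back to 0 + 3310×0.000125 V = 0.41375 V.
Error = 0.4138 − 0.41375 = 5e-05 V = 50.00 µV.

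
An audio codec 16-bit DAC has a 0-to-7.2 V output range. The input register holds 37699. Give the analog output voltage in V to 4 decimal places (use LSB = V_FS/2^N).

4.1417 V

LSB = 7.2 V / 2^16 = 109.86 µV.
V_out = 0 + 37699 × 0.000109863 V = 4.14174 V.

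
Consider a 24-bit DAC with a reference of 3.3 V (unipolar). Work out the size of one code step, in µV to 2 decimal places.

Full-scale span = 3.3 V.
LSB = 3.3 / 2^24 = 3.3 / 16777216 = 1.96695e-07 V = 0.20 µV.

0.20 µV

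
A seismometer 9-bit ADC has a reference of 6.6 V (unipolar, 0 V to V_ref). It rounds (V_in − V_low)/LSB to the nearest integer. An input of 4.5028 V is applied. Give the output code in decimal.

code 349

LSB = 6.6 V / 512 = 12.891 mV.
Input sits at 349.308 steps above V_low.
Round → code 349.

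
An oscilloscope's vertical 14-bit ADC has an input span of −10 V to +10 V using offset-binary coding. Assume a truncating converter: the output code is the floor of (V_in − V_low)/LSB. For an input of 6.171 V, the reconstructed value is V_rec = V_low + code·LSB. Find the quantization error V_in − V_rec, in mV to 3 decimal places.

Step size: 20 V ÷ 2^14 = 1.221 mV.
Scaled input = 13247.2832 LSBs, so code = 13247.
Code 13247 maps back to (−10) + 13247×0.0012207 V = 6.1706543 V.
Difference: 0.000345703 V → 0.346 mV.

0.346 mV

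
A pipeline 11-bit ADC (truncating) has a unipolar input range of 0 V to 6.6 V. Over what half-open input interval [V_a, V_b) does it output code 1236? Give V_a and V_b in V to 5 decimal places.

LSB = 6.6/2^11 = 3.223 mV.
V_a = V_low + 1236·LSB = 3.9832 V; V_b = V_low + 1237·LSB = 3.98643 V.

[3.98320 V, 3.98643 V)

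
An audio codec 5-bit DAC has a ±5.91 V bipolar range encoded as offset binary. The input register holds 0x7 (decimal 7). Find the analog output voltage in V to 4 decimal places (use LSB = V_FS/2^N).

LSB = 11.82 V / 2^5 = 369.375 mV.
Code 0x7 = 7 decimal.
V_out = (−5.91) + 7 × 0.369375 V = -3.32437 V.

-3.3244 V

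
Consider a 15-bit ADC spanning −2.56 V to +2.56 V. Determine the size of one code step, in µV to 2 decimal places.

156.25 µV

Full-scale span = 5.12 V.
LSB = 5.12 / 2^15 = 5.12 / 32768 = 0.00015625 V = 156.25 µV.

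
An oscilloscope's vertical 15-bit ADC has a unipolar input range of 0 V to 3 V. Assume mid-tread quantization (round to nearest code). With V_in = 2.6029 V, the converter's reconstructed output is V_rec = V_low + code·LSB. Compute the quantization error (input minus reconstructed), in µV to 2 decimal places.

Step size: 3 V ÷ 2^15 = 91.55 µV.
(V_in − V_low)/LSB = (2.6029 − 0)/9.15527e-05 = 28430.6091 → code 28431 (round).
Reconstructed: 2.6029358 V.
Error = 2.6029 − 2.6029358 = -3.5791e-05 V = -35.79 µV.

-35.79 µV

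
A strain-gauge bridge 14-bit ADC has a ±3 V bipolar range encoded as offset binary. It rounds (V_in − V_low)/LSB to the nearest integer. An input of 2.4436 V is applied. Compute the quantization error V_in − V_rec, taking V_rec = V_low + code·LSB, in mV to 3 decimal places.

-0.126 mV

Step size: 6 V ÷ 2^14 = 366.21 µV.
(V_in − V_low)/LSB = (2.4436 − (−3))/0.000366211 = 14864.6571 → code 14865 (round).
V_rec = (−3) + 14865·0.000366211 = 2.4437256 V.
V_in − V_rec = -0.000125586 V = -0.126 mV.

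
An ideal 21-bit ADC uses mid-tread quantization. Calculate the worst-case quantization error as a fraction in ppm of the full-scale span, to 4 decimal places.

Rounding → worst-case error = ½ LSB = V_FS/2^22, so 1e+06/4194304 = 0.238419 ppm of full scale.

0.2384 ppm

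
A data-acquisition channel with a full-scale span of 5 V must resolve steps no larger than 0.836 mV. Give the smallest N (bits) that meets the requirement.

Number of steps required ≥ 5 V / 0.836 mV = 5980.86.
Need 2^N ≥ 5980.86; 2^12 = 4096, 2^13 = 8192.
Minimum N = 13.

13 bits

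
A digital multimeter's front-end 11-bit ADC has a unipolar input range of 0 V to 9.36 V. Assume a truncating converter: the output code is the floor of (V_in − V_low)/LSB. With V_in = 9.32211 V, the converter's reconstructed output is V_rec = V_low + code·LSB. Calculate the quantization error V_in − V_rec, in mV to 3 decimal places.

3.243 mV

Step size: 9.36 V ÷ 2^11 = 4.570 mV.
(9.32211 − 0)/0.00457031 = 2039.7095; ⌊·⌋ gives code 2039.
Reconstructed: 9.3188672 V.
Difference: 0.00324281 V → 3.243 mV.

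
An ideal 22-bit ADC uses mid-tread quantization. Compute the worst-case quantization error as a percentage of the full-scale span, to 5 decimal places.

Rounding → worst-case error = ½ LSB = V_FS/2^23, so 100/8388608 = 1.19209e-05 % of full scale.

0.00001 %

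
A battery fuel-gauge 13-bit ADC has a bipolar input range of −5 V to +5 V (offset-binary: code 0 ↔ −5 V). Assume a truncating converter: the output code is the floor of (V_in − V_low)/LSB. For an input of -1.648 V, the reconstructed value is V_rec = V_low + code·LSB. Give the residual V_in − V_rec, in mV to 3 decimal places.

1.170 mV

LSB = 10/2^13 = 1.221 mV.
Scaled input = 2745.9584 LSBs, so code = 2745.
Reconstructed: -1.6491699 V.
Difference: 0.00116992 V → 1.170 mV.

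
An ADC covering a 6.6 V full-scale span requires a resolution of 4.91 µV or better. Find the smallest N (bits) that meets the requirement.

21 bits

Number of steps required ≥ 6.6 V / 4.91 µV = 1344195.52.
Need 2^N ≥ 1344195.52; 2^20 = 1048576, 2^21 = 2097152.
Minimum N = 21.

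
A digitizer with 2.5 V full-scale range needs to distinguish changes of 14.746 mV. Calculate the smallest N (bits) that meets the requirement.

8 bits

Number of steps required ≥ 2.5 V / 14.746 mV = 169.54.
Need 2^N ≥ 169.54; 2^7 = 128, 2^8 = 256.
Minimum N = 8.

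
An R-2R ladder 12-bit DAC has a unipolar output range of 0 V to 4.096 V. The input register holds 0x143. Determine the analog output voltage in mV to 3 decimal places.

323.000 mV

LSB = 4.096 V / 2^12 = 1.000 mV.
Code 0x143 = 323 decimal.
V_out = 0 + 323 × 0.001 V = 0.323 V.
= 323.000 mV.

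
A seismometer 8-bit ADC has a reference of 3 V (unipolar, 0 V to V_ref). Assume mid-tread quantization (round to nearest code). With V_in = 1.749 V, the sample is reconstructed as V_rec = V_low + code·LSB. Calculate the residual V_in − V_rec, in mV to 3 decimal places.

LSB = 3/2^8 = 11.719 mV.
Scaled input = 149.2480 LSBs, so code = 149.
Reconstructed: 1.7460938 V.
Error = 1.749 − 1.7460938 = 0.00290625 V = 2.906 mV.

2.906 mV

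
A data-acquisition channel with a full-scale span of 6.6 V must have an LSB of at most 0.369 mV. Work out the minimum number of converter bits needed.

Number of steps required ≥ 6.6 V / 0.369 mV = 17886.18.
Need 2^N ≥ 17886.18; 2^14 = 16384, 2^15 = 32768.
Minimum N = 15.

15 bits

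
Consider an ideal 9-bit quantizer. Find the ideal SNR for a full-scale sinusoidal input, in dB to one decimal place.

55.9 dB

SNR ≈ 6.02·N + 1.76 dB = 6.02·9 + 1.76 = 55.94 dB.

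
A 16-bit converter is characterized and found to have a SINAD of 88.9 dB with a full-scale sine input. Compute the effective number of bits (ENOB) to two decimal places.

ENOB = (SINAD − 1.76) / 6.02 = (88.9 − 1.76)/6.02 = 14.475.

14.48 bits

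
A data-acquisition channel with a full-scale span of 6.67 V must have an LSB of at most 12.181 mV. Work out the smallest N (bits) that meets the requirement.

Number of steps required ≥ 6.67 V / 12.181 mV = 547.57.
Need 2^N ≥ 547.57; 2^9 = 512, 2^10 = 1024.
Minimum N = 10.

10 bits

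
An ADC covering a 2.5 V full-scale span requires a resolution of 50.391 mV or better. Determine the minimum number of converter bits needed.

6 bits

Number of steps required ≥ 2.5 V / 50.391 mV = 49.61.
Need 2^N ≥ 49.61; 2^5 = 32, 2^6 = 64.
Minimum N = 6.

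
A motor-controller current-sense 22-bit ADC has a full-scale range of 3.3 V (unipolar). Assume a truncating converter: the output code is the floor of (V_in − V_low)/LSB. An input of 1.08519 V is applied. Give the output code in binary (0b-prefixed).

code 0b101010000101111001101 (decimal 1379277)

With 4194304 levels over 3.3 V, one step is 0.79 µV.
Input sits at 1379277.805 steps above V_low.
So the output code is 1379277.
In binary (0b-prefixed): 0b101010000101111001101.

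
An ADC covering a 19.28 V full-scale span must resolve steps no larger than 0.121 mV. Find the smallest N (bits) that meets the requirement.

Number of steps required ≥ 19.28 V / 0.121 mV = 159338.84.
Need 2^N ≥ 159338.84; 2^17 = 131072, 2^18 = 262144.
Minimum N = 18.

18 bits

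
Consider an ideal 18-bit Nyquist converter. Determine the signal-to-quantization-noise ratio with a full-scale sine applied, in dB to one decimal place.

110.1 dB

SNR ≈ 6.02·N + 1.76 dB = 6.02·18 + 1.76 = 110.12 dB.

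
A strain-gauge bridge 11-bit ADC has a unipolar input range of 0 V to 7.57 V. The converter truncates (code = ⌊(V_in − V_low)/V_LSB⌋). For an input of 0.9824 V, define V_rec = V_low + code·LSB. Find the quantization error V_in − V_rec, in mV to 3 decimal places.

LSB = 7.57/2^11 = 3.696 mV.
(V_in − V_low)/LSB = (0.9824 − 0)/0.00369629 = 265.7801 → code 265 (floor).
Code 265 maps back to 0 + 265×0.00369629 V = 0.9795166 V.
Difference: 0.0028834 V → 2.883 mV.

2.883 mV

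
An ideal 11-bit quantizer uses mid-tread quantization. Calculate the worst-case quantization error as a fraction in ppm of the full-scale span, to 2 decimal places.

Rounding → worst-case error = ½ LSB = V_FS/2^12, so 1e+06/4096 = 244.141 ppm of full scale.

244.14 ppm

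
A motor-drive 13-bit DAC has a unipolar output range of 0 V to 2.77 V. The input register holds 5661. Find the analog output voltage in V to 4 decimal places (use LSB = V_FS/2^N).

LSB = 2.77 V / 2^13 = 338.13 µV.
V_out = 0 + 5661 × 0.000338135 V = 1.91418 V.

1.9142 V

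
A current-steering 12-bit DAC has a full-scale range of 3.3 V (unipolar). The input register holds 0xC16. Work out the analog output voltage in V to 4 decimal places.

2.4927 V

LSB = 3.3 V / 2^12 = 0.806 mV.
Code 0xC16 = 3094 decimal.
V_out = 0 + 3094 × 0.000805664 V = 2.49272 V.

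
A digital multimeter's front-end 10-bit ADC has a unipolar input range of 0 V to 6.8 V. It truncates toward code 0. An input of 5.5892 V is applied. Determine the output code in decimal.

Full-scale span = 6.8 V; LSB = 6.8/2^10 = 6.641 mV.
(V_in − V_low)/LSB = (5.5892 − 0) / 0.00664062 = 841.668.
Floor → code 841.

code 841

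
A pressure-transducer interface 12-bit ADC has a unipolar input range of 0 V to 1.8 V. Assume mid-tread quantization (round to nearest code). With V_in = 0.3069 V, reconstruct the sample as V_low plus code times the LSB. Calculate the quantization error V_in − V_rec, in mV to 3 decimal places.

LSB = 1.8/2^12 = 439.45 µV.
(V_in − V_low)/LSB = (0.3069 − 0)/0.000439453 = 698.3680 → code 698 (round).
V_rec = 0 + 698·0.000439453 = 0.30673828 V.
Error = 0.3069 − 0.30673828 = 0.000161719 V = 0.162 mV.

0.162 mV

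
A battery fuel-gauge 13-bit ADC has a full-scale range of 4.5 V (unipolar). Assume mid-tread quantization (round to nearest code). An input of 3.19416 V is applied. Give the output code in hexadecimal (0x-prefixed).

code 0x16B7 (decimal 5815)

LSB = 4.5 V / 8192 = 0.549 mV.
(V_in − V_low)/LSB = (3.19416 − 0) / 0.000549316 = 5814.791.
round(5814.791) = 5815.
In hexadecimal (0x-prefixed): 0x16B7.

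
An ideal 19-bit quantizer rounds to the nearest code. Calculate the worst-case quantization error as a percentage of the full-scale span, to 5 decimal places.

Rounding → worst-case error = ½ LSB = V_FS/2^20, so 100/1048576 = 9.53674e-05 % of full scale.

0.00010 %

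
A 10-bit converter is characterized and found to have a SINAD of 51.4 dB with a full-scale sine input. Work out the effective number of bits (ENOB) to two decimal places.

ENOB = (SINAD − 1.76) / 6.02 = (51.4 − 1.76)/6.02 = 8.246.

8.25 bits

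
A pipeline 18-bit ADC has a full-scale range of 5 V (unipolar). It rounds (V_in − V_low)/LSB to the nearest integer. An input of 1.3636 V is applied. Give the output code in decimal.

LSB = 5 V / 262144 = 19.07 µV.
Input sits at 71491.912 steps above V_low.
Round → code 71492.

code 71492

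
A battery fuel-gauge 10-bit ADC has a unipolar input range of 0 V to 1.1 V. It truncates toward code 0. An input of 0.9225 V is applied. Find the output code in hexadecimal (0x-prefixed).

Full-scale span = 1.1 V; LSB = 1.1/2^10 = 1.074 mV.
Input sits at 858.764 steps above V_low.
So the output code is 858.
In hexadecimal (0x-prefixed): 0x35A.

code 0x35A (decimal 858)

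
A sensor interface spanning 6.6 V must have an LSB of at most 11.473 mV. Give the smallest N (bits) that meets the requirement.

10 bits

Number of steps required ≥ 6.6 V / 11.473 mV = 575.26.
Need 2^N ≥ 575.26; 2^9 = 512, 2^10 = 1024.
Minimum N = 10.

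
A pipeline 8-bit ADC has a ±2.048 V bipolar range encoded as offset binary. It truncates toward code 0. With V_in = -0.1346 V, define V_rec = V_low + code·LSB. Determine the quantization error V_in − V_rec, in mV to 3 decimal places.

LSB = 4.096/2^8 = 16.000 mV.
(V_in − V_low)/LSB = (-0.1346 − (−2.048))/0.016 = 119.5875 → code 119 (floor).
Code 119 maps back to (−2.048) + 119×0.016 V = -0.144 V.
Error = -0.1346 − (−0.144) = 0.0094 V = 9.400 mV.

9.400 mV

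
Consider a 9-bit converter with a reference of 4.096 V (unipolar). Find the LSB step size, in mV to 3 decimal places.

Full-scale span = 4.096 V.
LSB = 4.096 / 2^9 = 4.096 / 512 = 0.008 V = 8.000 mV.

8.000 mV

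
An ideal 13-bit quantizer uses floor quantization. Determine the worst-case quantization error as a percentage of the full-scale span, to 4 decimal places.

0.0122 %

Truncating → worst-case error = 1 LSB = V_FS/2^13, so 100/8192 = 0.012207 % of full scale.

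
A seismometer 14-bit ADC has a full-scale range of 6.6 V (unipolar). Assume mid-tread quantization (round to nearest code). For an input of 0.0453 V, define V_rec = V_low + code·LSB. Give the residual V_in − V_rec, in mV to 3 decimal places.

LSB = 6.6/2^14 = 402.83 µV.
(0.0453 − 0)/0.000402832 = 112.4538; round gives code 112.
V_rec = 0 + 112·0.000402832 = 0.045117188 V.
V_in − V_rec = 0.000182813 V = 0.183 mV.

0.183 mV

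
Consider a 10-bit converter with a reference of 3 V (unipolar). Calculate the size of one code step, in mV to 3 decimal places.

Full-scale span = 3 V.
LSB = 3 / 2^10 = 3 / 1024 = 0.00292969 V = 2.930 mV.

2.930 mV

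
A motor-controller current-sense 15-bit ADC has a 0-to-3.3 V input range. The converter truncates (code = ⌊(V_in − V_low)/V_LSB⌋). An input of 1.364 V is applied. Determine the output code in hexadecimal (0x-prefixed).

code 0x34E8 (decimal 13544)

LSB = 3.3 V / 32768 = 100.71 µV.
Input sits at 13544.107 steps above V_low.
⌊·⌋(13544.107) = 13544.
In hexadecimal (0x-prefixed): 0x34E8.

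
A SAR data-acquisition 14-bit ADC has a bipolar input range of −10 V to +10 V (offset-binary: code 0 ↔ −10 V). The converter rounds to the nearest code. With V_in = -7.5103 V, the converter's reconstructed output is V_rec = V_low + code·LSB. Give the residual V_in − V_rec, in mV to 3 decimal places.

-0.534 mV

Step size: 20 V ÷ 2^14 = 1.221 mV.
(V_in − V_low)/LSB = (-7.5103 − (−10))/0.0012207 = 2039.5622 → code 2040 (round).
Code 2040 maps back to (−10) + 2040×0.0012207 V = -7.5097656 V.
Error = -7.5103 − (−7.5097656) = -0.000534375 V = -0.534 mV.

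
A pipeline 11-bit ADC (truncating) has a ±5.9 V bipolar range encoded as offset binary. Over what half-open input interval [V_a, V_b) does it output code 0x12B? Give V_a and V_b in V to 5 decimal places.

LSB = 11.8/2^11 = 5.762 mV.
Code 0x12B = 299 decimal.
V_a = V_low + 299·LSB = -4.17725 V; V_b = V_low + 300·LSB = -4.17148 V.

[-4.17725 V, -4.17148 V)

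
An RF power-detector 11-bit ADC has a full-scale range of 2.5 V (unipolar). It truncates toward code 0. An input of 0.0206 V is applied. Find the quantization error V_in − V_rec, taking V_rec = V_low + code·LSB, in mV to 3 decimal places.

1.069 mV

One LSB is 2.5 V / 2048 = 1.221 mV.
(V_in − V_low)/LSB = (0.0206 − 0)/0.0012207 = 16.8755 → code 16 (floor).
V_rec = 0 + 16·0.0012207 = 0.01953125 V.
Difference: 0.00106875 V → 1.069 mV.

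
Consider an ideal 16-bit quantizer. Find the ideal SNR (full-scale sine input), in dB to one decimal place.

SNR ≈ 6.02·N + 1.76 dB = 6.02·16 + 1.76 = 98.08 dB.

98.1 dB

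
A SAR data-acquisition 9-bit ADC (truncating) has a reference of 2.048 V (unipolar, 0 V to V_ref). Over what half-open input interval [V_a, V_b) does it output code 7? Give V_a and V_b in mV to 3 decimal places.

LSB = 2.048/2^9 = 4.000 mV.
V_a = V_low + 7·LSB = 0.028 V; V_b = V_low + 8·LSB = 0.032 V.

[28.000 mV, 32.000 mV)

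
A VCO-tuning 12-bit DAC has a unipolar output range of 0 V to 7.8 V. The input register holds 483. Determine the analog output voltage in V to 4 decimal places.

0.9198 V

LSB = 7.8 V / 2^12 = 1.904 mV.
V_out = 0 + 483 × 0.0019043 V = 0.919775 V.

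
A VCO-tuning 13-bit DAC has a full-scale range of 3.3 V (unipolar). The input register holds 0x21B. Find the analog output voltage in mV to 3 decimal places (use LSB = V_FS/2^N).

LSB = 3.3 V / 2^13 = 402.83 µV.
Code 0x21B = 539 decimal.
V_out = 0 + 539 × 0.000402832 V = 0.217126 V.
= 217.126 mV.

217.126 mV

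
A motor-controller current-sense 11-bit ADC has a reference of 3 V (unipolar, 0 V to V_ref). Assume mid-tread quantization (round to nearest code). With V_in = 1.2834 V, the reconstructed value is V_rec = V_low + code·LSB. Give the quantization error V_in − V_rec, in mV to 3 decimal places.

LSB = 3/2^11 = 1.465 mV.
(1.2834 − 0)/0.00146484 = 876.1344; round gives code 876.
Code 876 maps back to 0 + 876×0.00146484 V = 1.2832031 V.
V_in − V_rec = 0.000196875 V = 0.197 mV.

0.197 mV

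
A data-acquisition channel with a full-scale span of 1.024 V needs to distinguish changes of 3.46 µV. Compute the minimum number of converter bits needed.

Number of steps required ≥ 1.024 V / 3.46 µV = 295953.76.
Need 2^N ≥ 295953.76; 2^18 = 262144, 2^19 = 524288.
Minimum N = 19.

19 bits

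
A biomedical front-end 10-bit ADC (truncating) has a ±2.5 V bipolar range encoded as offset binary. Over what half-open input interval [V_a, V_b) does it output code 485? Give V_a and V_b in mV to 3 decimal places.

[-131.836 mV, -126.953 mV)

LSB = 5/2^10 = 4.883 mV.
V_a = V_low + 485·LSB = -0.131836 V; V_b = V_low + 486·LSB = -0.126953 V.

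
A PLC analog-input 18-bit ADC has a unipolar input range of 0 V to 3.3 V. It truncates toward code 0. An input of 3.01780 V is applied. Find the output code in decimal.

code 239726

With 262144 levels over 3.3 V, one step is 12.59 µV.
(3.01780 − 0) / 1.25885e-05 = 239726.716 LSBs.
⌊·⌋(239726.716) = 239726.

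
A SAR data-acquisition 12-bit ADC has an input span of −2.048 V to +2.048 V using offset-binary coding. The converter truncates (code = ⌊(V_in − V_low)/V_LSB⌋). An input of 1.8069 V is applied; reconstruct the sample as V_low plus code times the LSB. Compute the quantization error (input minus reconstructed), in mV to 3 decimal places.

One LSB is 4.096 V / 4096 = 1.000 mV.
(1.8069 − (−2.048))/0.001 = 3854.9000; ⌊·⌋ gives code 3854.
Code 3854 maps back to (−2.048) + 3854×0.001 V = 1.806 V.
V_in − V_rec = 0.0009 V = 0.900 mV.

0.900 mV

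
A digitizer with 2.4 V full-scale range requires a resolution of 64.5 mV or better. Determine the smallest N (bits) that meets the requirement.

6 bits

Number of steps required ≥ 2.4 V / 64.5 mV = 37.21.
Need 2^N ≥ 37.21; 2^5 = 32, 2^6 = 64.
Minimum N = 6.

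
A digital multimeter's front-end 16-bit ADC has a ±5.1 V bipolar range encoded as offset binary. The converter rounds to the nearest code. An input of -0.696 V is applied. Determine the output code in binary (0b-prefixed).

LSB = 10.2 V / 65536 = 155.64 µV.
Input sits at 28296.132 steps above V_low.
So the output code is 28296.
In binary (0b-prefixed): 0b110111010001000.

code 0b110111010001000 (decimal 28296)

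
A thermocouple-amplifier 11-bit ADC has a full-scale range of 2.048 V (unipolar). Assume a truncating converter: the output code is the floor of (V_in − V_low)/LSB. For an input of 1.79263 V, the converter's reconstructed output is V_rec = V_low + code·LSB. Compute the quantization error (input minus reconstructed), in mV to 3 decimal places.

One LSB is 2.048 V / 2048 = 1.000 mV.
(V_in − V_low)/LSB = (1.79263 − 0)/0.001 = 1792.6300 → code 1792 (floor).
Reconstructed: 1.792 V.
V_in − V_rec = 0.00063 V = 0.630 mV.

0.630 mV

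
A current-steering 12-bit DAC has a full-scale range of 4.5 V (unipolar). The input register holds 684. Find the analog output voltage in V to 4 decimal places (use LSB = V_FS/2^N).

LSB = 4.5 V / 2^12 = 1.099 mV.
V_out = 0 + 684 × 0.00109863 V = 0.751465 V.

0.7515 V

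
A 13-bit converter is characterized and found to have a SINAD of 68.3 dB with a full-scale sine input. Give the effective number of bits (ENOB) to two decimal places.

11.05 bits

ENOB = (SINAD − 1.76) / 6.02 = (68.3 − 1.76)/6.02 = 11.053.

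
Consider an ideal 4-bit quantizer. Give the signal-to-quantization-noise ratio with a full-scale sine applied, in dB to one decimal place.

25.8 dB

SNR ≈ 6.02·N + 1.76 dB = 6.02·4 + 1.76 = 25.84 dB.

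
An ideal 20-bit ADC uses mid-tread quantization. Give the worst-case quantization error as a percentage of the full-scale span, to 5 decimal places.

Rounding → worst-case error = ½ LSB = V_FS/2^21, so 100/2097152 = 4.76837e-05 % of full scale.

0.00005 %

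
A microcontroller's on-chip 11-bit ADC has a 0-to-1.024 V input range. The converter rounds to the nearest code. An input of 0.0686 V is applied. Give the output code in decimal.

With 2048 levels over 1.024 V, one step is 0.500 mV.
(0.0686 − 0) / 0.0005 = 137.200 LSBs.
round(137.200) = 137.

code 137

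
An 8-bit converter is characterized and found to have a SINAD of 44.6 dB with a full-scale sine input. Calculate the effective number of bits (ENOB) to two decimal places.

ENOB = (SINAD − 1.76) / 6.02 = (44.6 − 1.76)/6.02 = 7.116.

7.12 bits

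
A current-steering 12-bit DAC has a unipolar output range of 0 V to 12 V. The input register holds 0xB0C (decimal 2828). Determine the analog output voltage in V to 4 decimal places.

LSB = 12 V / 2^12 = 2.930 mV.
Code 0xB0C = 2828 decimal.
V_out = 0 + 2828 × 0.00292969 V = 8.28516 V.

8.2852 V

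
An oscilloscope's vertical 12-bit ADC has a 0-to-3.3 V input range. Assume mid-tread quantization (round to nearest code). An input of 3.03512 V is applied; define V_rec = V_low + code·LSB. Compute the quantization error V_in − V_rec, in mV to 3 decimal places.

0.183 mV

Step size: 3.3 V ÷ 2^12 = 0.806 mV.
(V_in − V_low)/LSB = (3.03512 − 0)/0.000805664 = 3767.2277 → code 3767 (round).
Reconstructed: 3.0349365 V.
V_in − V_rec = 0.000183477 V = 0.183 mV.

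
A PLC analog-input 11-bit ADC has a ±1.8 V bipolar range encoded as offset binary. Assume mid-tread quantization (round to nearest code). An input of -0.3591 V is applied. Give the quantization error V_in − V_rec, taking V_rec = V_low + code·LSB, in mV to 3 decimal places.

One LSB is 3.6 V / 2048 = 1.758 mV.
Scaled input = 819.7120 LSBs, so code = 820.
Code 820 maps back to (−1.8) + 820×0.00175781 V = -0.35859375 V.
Difference: -0.00050625 V → -0.506 mV.

-0.506 mV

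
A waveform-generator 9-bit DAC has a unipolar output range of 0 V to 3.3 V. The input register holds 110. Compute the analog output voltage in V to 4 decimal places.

LSB = 3.3 V / 2^9 = 6.445 mV.
V_out = 0 + 110 × 0.00644531 V = 0.708984 V.

0.7090 V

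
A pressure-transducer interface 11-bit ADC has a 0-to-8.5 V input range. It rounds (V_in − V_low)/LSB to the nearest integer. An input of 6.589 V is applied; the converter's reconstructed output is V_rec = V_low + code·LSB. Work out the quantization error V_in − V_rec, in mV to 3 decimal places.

LSB = 8.5/2^11 = 4.150 mV.
Scaled input = 1587.5614 LSBs, so code = 1588.
V_rec = 0 + 1588·0.00415039 = 6.5908203 V.
Error = 6.589 − 6.5908203 = -0.00182031 V = -1.820 mV.

-1.820 mV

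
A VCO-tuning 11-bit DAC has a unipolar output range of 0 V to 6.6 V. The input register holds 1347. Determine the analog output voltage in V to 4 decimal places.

4.3409 V

LSB = 6.6 V / 2^11 = 3.223 mV.
V_out = 0 + 1347 × 0.00322266 V = 4.34092 V.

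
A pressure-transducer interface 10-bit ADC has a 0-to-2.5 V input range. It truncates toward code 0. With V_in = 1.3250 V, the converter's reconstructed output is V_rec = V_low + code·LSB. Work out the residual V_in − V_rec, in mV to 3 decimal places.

One LSB is 2.5 V / 1024 = 2.441 mV.
(1.3250 − 0)/0.00244141 = 542.7200; ⌊·⌋ gives code 542.
Code 542 maps back to 0 + 542×0.00244141 V = 1.3232422 V.
Error = 1.3250 − 1.3232422 = 0.00175781 V = 1.758 mV.

1.758 mV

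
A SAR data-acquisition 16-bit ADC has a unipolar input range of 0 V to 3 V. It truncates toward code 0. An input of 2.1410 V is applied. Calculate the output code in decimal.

code 46770

LSB = 3 V / 65536 = 45.78 µV.
(2.1410 − 0) / 4.57764e-05 = 46770.859 LSBs.
So the output code is 46770.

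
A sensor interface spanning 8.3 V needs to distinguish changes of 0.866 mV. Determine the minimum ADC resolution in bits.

14 bits

Number of steps required ≥ 8.3 V / 0.866 mV = 9584.30.
Need 2^N ≥ 9584.30; 2^13 = 8192, 2^14 = 16384.
Minimum N = 14.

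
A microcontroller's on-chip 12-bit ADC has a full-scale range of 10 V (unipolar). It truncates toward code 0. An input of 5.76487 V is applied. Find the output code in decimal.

code 2361

Full-scale span = 10 V; LSB = 10/2^12 = 2.441 mV.
(5.76487 − 0) / 0.00244141 = 2361.291 LSBs.
So the output code is 2361.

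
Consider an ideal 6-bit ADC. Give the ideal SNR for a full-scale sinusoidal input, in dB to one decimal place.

37.9 dB

SNR ≈ 6.02·N + 1.76 dB = 6.02·6 + 1.76 = 37.88 dB.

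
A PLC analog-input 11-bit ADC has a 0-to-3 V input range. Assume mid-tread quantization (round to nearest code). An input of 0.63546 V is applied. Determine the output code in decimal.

Full-scale span = 3 V; LSB = 3/2^11 = 1.465 mV.
Input sits at 433.807 steps above V_low.
Round → code 434.

code 434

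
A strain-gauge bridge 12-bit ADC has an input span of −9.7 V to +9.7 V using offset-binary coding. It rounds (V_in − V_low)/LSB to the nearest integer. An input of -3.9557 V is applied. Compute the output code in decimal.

code 1213

LSB = 19.4 V / 4096 = 4.736 mV.
Input sits at 1212.817 steps above V_low.
So the output code is 1213.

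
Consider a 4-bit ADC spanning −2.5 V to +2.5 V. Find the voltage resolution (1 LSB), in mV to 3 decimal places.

312.500 mV

Full-scale span = 5 V.
LSB = 5 / 2^4 = 5 / 16 = 0.3125 V = 312.500 mV.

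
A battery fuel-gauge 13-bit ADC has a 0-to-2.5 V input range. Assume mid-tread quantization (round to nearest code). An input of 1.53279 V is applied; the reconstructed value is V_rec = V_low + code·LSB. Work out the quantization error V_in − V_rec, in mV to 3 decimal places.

Step size: 2.5 V ÷ 2^13 = 305.18 µV.
(V_in − V_low)/LSB = (1.53279 − 0)/0.000305176 = 5022.6463 → code 5023 (round).
Code 5023 maps back to 0 + 5023×0.000305176 V = 1.5328979 V.
Error = 1.53279 − 1.5328979 = -0.000107949 V = -0.108 mV.

-0.108 mV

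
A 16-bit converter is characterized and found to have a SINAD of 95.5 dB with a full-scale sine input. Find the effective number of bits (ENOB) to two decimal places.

15.57 bits

ENOB = (SINAD − 1.76) / 6.02 = (95.5 − 1.76)/6.02 = 15.571.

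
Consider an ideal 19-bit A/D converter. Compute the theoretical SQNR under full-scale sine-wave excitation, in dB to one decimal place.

116.1 dB

SNR ≈ 6.02·N + 1.76 dB = 6.02·19 + 1.76 = 116.14 dB.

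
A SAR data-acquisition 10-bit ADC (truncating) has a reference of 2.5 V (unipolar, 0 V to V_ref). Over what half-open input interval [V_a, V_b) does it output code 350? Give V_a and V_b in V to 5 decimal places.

[0.85449 V, 0.85693 V)

LSB = 2.5/2^10 = 2.441 mV.
V_a = V_low + 350·LSB = 0.854492 V; V_b = V_low + 351·LSB = 0.856934 V.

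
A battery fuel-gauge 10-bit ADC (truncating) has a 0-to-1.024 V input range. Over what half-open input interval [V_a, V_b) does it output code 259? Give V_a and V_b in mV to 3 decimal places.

LSB = 1.024/2^10 = 1.000 mV.
V_a = V_low + 259·LSB = 0.259 V; V_b = V_low + 260·LSB = 0.26 V.

[259.000 mV, 260.000 mV)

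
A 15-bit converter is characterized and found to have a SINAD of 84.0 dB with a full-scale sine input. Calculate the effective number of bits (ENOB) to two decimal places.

ENOB = (SINAD − 1.76) / 6.02 = (84.0 − 1.76)/6.02 = 13.661.

13.66 bits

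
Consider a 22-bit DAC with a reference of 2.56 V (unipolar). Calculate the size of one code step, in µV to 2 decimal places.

0.61 µV

Full-scale span = 2.56 V.
LSB = 2.56 / 2^22 = 2.56 / 4194304 = 6.10352e-07 V = 0.61 µV.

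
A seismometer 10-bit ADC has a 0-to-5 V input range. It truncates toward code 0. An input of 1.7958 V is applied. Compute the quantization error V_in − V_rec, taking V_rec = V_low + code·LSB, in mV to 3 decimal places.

3.808 mV

One LSB is 5 V / 1024 = 4.883 mV.
Scaled input = 367.7798 LSBs, so code = 367.
Code 367 maps back to 0 + 367×0.00488281 V = 1.7919922 V.
Difference: 0.00380781 V → 3.808 mV.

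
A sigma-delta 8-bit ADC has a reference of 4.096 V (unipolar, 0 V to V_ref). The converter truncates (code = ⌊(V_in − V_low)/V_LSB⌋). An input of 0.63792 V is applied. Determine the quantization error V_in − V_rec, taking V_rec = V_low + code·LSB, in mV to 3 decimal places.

LSB = 4.096/2^8 = 16.000 mV.
(V_in − V_low)/LSB = (0.63792 − 0)/0.016 = 39.8700 → code 39 (floor).
Reconstructed: 0.624 V.
V_in − V_rec = 0.01392 V = 13.920 mV.

13.920 mV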